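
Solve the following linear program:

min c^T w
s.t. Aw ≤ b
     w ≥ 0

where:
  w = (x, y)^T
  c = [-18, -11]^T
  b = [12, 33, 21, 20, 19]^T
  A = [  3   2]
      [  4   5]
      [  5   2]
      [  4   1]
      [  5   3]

Evaluate the objective at each vertex of the feasible region:
  z(0, 0) = 0
  z(3.8, 0) = -68.4
  z(2, 3) = -69  ←
  z(0, 6) = -66
The minimum is at x = 2, y = 3.

x = 2, y = 3, z = -69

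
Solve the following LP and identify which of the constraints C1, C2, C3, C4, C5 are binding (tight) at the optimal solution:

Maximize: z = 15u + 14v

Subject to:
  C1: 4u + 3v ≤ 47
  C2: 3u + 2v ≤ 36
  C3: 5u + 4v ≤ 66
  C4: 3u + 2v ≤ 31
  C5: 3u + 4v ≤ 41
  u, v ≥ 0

At u = 7, v = 5, compute slack b - a·x for each constraint:
  C1: 47 − 43 = 4  (slack)
  C2: 36 − 31 = 5  (slack)
  C3: 66 − 55 = 11  (slack)
  C4: 31 − 31 = 0  (binding)
  C5: 41 − 41 = 0  (binding)

Optimal: u = 7, v = 5
Binding: C4, C5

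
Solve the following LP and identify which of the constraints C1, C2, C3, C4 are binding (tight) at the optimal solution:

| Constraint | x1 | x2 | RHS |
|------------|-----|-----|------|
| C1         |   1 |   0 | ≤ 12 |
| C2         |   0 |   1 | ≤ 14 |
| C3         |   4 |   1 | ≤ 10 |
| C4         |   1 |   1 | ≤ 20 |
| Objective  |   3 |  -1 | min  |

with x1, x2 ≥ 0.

At x1 = 0, x2 = 10, compute slack b - a·x for each constraint:
  C1: 12 − 0 = 12  (slack)
  C2: 14 − 10 = 4  (slack)
  C3: 10 − 10 = 0  (binding)
  C4: 20 − 10 = 10  (slack)

Optimal: x1 = 0, x2 = 10
Binding: C3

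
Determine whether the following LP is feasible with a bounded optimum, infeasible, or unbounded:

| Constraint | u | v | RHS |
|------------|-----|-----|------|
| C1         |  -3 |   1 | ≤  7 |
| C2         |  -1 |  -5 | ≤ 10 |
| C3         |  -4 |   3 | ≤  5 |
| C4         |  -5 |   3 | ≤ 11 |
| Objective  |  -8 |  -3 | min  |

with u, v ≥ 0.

Unbounded (objective can decrease without bound)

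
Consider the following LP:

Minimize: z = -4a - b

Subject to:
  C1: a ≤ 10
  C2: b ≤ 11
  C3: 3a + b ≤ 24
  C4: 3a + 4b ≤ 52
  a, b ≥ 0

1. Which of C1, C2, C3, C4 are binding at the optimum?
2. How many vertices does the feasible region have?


1. C3
2. 5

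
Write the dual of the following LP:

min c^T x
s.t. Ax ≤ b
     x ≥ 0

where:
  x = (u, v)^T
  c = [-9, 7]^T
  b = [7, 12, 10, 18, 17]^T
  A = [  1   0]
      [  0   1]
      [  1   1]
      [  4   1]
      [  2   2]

Primal min cᵀx s.t. Ax ≤ b, x ≥ 0  →  Dual max −bᵀy s.t. Aᵀy ≥ −c, y ≥ 0.

Maximize: z = -7y1 - 12y2 - 10y3 - 18y4 - 17y5

Subject to:
  y1 + y3 + 4y4 + 2y5 ≥ 9
  y2 + y3 + y4 + 2y5 ≥ -7
  y1, y2, y3, y4, y5 ≥ 0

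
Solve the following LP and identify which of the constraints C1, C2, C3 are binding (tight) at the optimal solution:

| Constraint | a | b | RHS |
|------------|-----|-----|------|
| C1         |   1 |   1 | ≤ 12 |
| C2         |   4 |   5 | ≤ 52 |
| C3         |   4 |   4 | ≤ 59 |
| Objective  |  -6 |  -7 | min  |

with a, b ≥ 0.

At a = 8, b = 4, compute slack b - a·x for each constraint:
  C1: 12 − 12 = 0  (binding)
  C2: 52 − 52 = 0  (binding)
  C3: 59 − 48 = 11  (slack)

Optimal: a = 8, b = 4
Binding: C1, C2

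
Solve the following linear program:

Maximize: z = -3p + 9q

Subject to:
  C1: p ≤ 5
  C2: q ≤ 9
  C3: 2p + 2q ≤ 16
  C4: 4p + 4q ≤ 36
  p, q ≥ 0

Evaluate the objective at each vertex of the feasible region:
  z(0, 0) = 0
  z(5, 0) = -15
  z(5, 3) = 12
  z(0, 8) = 72  ←
The maximum is at p = 0, q = 8.

p = 0, q = 8, z = 72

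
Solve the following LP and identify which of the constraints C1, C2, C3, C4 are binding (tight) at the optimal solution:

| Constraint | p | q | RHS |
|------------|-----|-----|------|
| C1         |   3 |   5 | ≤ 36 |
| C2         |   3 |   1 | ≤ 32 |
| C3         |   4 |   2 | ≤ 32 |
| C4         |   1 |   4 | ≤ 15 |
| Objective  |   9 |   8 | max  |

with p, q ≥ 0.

At p = 7, q = 2, compute slack b - a·x for each constraint:
  C1: 36 − 31 = 5  (slack)
  C2: 32 − 23 = 9  (slack)
  C3: 32 − 32 = 0  (binding)
  C4: 15 − 15 = 0  (binding)

Optimal: p = 7, q = 2
Binding: C3, C4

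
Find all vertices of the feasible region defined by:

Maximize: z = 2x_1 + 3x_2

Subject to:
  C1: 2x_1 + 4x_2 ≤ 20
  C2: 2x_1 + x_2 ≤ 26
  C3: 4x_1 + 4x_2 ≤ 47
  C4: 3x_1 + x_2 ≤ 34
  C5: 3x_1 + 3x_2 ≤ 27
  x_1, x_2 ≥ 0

(0, 0), (9, 0), (8, 1), (0, 5)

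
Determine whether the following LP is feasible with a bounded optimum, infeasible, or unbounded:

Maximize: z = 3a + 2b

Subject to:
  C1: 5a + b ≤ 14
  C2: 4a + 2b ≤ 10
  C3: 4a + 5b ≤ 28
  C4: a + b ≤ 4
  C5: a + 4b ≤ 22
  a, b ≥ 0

Feasible with a bounded optimal solution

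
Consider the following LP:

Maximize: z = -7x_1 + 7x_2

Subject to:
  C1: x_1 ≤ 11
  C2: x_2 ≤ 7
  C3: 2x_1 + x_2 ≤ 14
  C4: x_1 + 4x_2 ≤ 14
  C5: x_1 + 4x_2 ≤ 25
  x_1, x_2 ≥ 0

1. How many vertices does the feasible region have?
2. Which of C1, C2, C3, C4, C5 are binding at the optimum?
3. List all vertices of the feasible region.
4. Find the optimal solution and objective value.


1. 4
2. C4
3. (0, 0), (7, 0), (6, 2), (0, 3.5)
4. x_1 = 0, x_2 = 3.5, z = 24.5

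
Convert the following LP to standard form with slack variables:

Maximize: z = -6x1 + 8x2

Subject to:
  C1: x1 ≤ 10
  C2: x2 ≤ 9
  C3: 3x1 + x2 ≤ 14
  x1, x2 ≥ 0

max z = -6x1 + 8x2

s.t.
  x1 + s1 = 10
  x2 + s2 = 9
  3x1 + x2 + s3 = 14
  x1, x2, s1, s2, s3 ≥ 0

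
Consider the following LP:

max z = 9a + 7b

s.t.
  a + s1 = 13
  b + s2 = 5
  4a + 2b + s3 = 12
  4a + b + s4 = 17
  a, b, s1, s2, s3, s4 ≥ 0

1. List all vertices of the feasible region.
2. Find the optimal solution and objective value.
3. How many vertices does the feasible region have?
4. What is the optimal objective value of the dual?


1. (0, 0), (3, 0), (0.5, 5), (0, 5)
2. a = 0.5, b = 5, z = 39.5
3. 4
4. 39.5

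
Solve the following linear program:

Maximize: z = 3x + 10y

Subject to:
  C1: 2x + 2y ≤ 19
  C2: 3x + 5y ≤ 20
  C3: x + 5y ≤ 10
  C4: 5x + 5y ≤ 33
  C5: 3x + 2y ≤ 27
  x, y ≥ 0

Evaluate the objective at each vertex of the feasible region:
  z(0, 0) = 0
  z(6.6, 0) = 19.8
  z(6.5, 0.1) = 20.5
  z(5, 1) = 25  ←
  z(0, 2) = 20
The maximum is at x = 5, y = 1.

x = 5, y = 1, z = 25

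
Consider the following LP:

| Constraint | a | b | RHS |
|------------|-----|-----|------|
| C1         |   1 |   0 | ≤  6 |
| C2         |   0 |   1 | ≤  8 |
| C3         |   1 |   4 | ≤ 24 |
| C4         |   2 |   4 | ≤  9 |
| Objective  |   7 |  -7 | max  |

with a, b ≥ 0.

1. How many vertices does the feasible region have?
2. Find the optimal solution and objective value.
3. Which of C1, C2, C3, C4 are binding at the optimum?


1. 3
2. a = 4.5, b = 0, z = 31.5
3. C4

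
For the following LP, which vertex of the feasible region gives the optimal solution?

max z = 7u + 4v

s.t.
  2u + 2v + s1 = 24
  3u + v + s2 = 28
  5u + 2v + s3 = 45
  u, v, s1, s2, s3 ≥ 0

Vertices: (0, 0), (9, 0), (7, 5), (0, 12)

Evaluate the objective at each vertex of the feasible region:
  z(0, 0) = 0
  z(9, 0) = 63
  z(7, 5) = 69  ←
  z(0, 12) = 48
The maximum is at u = 7, v = 5.

(7, 5)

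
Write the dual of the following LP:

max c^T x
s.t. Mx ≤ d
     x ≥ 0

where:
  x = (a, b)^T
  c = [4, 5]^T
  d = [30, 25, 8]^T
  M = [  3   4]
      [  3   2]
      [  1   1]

Primal max cᵀx s.t. Ax ≤ b, x ≥ 0  →  Dual min bᵀy s.t. Aᵀy ≥ c, y ≥ 0.

Minimize: z = 30y1 + 25y2 + 8y3

Subject to:
  3y1 + 3y2 + y3 ≥ 4
  4y1 + 2y2 + y3 ≥ 5
  y1, y2, y3 ≥ 0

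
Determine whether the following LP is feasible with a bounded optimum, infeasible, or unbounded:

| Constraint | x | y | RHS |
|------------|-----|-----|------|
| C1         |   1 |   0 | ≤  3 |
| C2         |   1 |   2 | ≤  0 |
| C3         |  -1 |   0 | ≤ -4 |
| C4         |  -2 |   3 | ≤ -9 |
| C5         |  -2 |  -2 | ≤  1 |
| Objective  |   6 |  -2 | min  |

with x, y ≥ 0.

Infeasible (no feasible solution exists)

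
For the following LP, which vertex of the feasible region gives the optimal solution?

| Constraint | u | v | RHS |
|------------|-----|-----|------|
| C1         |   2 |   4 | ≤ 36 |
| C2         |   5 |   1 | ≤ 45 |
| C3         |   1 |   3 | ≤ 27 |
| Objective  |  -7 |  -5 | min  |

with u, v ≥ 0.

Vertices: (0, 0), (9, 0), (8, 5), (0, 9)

Evaluate the objective at each vertex of the feasible region:
  z(0, 0) = 0
  z(9, 0) = -63
  z(8, 5) = -81  ←
  z(0, 9) = -45
The minimum is at u = 8, v = 5.

(8, 5)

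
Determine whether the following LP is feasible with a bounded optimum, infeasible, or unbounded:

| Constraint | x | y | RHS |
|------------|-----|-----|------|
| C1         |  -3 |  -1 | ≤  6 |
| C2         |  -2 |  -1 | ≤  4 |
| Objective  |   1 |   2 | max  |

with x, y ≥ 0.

Unbounded (objective can increase without bound)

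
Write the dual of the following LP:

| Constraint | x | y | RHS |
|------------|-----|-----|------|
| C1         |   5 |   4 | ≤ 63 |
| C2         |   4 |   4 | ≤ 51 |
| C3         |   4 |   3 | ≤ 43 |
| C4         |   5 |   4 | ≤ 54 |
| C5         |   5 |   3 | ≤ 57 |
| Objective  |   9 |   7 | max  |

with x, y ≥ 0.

Primal max cᵀx s.t. Ax ≤ b, x ≥ 0  →  Dual min bᵀy s.t. Aᵀy ≥ c, y ≥ 0.

Minimize: z = 63y1 + 51y2 + 43y3 + 54y4 + 57y5

Subject to:
  5y1 + 4y2 + 4y3 + 5y4 + 5y5 ≥ 9
  4y1 + 4y2 + 3y3 + 4y4 + 3y5 ≥ 7
  y1, y2, y3, y4, y5 ≥ 0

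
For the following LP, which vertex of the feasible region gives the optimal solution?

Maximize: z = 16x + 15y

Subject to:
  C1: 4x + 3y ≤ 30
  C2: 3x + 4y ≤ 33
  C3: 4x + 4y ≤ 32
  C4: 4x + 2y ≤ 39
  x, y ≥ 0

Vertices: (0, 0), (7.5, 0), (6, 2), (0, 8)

Evaluate the objective at each vertex of the feasible region:
  z(0, 0) = 0
  z(7.5, 0) = 120
  z(6, 2) = 126  ←
  z(0, 8) = 120
The maximum is at x = 6, y = 2.

(6, 2)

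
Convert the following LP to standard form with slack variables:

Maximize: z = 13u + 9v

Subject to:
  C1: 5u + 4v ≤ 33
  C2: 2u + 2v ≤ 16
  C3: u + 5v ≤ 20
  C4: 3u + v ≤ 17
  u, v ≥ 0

max z = 13u + 9v

s.t.
  5u + 4v + s1 = 33
  2u + 2v + s2 = 16
  u + 5v + s3 = 20
  3u + v + s4 = 17
  u, v, s1, s2, s3, s4 ≥ 0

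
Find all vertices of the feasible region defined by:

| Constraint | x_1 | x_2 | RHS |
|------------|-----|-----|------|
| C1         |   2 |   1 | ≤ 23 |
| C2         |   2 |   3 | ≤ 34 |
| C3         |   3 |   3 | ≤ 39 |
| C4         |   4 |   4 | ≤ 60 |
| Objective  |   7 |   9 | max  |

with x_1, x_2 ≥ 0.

(0, 0), (11.5, 0), (10, 3), (5, 8), (0, 11.33)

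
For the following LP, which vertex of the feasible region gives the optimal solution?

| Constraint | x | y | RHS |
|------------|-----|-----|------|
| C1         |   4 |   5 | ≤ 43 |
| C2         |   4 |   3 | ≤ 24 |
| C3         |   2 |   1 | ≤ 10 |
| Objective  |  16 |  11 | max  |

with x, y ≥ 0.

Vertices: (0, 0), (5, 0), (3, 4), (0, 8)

Evaluate the objective at each vertex of the feasible region:
  z(0, 0) = 0
  z(5, 0) = 80
  z(3, 4) = 92  ←
  z(0, 8) = 88
The maximum is at x = 3, y = 4.

(3, 4)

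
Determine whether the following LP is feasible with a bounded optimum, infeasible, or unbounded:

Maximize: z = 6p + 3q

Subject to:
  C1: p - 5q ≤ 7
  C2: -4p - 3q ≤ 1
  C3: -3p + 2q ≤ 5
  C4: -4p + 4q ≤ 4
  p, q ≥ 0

Unbounded (objective can increase without bound)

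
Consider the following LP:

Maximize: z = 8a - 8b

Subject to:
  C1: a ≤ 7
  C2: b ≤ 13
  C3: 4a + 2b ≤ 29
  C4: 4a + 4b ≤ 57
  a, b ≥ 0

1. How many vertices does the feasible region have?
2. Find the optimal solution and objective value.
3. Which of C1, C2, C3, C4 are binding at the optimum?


1. 5
2. a = 7, b = 0, z = 56
3. C1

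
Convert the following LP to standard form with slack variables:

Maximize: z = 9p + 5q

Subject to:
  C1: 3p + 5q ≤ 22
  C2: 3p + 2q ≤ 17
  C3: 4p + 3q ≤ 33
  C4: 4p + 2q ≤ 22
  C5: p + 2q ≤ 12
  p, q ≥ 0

max z = 9p + 5q

s.t.
  3p + 5q + s1 = 22
  3p + 2q + s2 = 17
  4p + 3q + s3 = 33
  4p + 2q + s4 = 22
  p + 2q + s5 = 12
  p, q, s1, s2, s3, s4, s5 ≥ 0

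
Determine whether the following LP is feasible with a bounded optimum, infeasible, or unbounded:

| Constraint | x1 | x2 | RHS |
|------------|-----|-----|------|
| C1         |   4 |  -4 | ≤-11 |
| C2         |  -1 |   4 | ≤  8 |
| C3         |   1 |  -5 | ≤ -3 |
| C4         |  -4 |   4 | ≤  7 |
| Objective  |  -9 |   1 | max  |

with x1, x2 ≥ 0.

Infeasible (no feasible solution exists)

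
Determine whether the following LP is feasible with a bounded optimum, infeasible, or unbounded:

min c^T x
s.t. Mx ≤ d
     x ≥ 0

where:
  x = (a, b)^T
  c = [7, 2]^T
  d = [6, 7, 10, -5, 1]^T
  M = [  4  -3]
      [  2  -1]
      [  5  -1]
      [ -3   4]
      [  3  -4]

Infeasible (no feasible solution exists)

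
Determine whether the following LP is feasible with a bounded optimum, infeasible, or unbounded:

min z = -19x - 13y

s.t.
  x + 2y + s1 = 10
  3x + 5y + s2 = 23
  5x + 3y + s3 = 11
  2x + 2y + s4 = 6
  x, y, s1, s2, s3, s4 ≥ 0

Feasible with a bounded optimal solution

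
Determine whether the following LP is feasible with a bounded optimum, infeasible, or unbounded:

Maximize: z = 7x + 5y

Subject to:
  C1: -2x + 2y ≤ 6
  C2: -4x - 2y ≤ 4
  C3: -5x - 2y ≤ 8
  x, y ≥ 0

Unbounded (objective can increase without bound)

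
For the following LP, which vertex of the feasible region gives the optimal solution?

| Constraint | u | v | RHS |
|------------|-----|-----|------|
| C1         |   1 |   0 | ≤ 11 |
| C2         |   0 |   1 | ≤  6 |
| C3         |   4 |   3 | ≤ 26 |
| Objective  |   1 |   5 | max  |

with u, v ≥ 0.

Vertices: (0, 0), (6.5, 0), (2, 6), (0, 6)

Evaluate the objective at each vertex of the feasible region:
  z(0, 0) = 0
  z(6.5, 0) = 6.5
  z(2, 6) = 32  ←
  z(0, 6) = 30
The maximum is at u = 2, v = 6.

(2, 6)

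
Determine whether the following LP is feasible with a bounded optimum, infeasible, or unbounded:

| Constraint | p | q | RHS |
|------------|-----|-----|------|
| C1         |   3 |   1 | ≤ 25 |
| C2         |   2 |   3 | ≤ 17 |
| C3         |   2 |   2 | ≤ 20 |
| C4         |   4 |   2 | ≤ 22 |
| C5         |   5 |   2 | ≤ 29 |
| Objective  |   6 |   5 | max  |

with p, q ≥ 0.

Feasible with a bounded optimal solution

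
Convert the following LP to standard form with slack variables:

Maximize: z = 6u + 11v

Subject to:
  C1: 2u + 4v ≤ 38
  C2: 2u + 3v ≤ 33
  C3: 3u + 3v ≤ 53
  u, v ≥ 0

max z = 6u + 11v

s.t.
  2u + 4v + s1 = 38
  2u + 3v + s2 = 33
  3u + 3v + s3 = 53
  u, v, s1, s2, s3 ≥ 0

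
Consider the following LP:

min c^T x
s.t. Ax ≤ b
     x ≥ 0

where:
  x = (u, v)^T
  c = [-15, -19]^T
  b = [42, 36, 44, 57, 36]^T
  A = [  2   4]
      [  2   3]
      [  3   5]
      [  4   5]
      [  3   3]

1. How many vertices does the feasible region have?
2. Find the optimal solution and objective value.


1. 4
2. u = 8, v = 4, z = -196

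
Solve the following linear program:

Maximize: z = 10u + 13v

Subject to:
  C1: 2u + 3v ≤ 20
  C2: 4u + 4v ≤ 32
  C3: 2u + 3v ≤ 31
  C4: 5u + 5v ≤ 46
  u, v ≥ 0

Evaluate the objective at each vertex of the feasible region:
  z(0, 0) = 0
  z(8, 0) = 80
  z(4, 4) = 92  ←
  z(0, 6.667) = 86.67
The maximum is at u = 4, v = 4.

u = 4, v = 4, z = 92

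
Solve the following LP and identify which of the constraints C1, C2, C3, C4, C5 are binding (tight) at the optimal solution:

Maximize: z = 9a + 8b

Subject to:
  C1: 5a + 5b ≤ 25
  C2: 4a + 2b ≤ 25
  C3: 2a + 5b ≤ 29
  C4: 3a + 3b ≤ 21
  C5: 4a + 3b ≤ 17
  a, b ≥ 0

At a = 2, b = 3, compute slack b - a·x for each constraint:
  C1: 25 − 25 = 0  (binding)
  C2: 25 − 14 = 11  (slack)
  C3: 29 − 19 = 10  (slack)
  C4: 21 − 15 = 6  (slack)
  C5: 17 − 17 = 0  (binding)

Optimal: a = 2, b = 3
Binding: C1, C5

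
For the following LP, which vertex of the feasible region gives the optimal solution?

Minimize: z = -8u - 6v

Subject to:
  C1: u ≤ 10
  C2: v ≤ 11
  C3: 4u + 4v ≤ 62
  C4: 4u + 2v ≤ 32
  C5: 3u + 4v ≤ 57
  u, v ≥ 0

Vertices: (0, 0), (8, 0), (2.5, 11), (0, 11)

Evaluate the objective at each vertex of the feasible region:
  z(0, 0) = 0
  z(8, 0) = -64
  z(2.5, 11) = -86  ←
  z(0, 11) = -66
The minimum is at u = 2.5, v = 11.

(2.5, 11)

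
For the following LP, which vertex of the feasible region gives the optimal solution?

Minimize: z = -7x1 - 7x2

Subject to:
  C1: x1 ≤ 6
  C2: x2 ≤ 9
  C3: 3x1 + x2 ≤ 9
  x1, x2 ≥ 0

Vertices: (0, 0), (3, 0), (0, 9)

Evaluate the objective at each vertex of the feasible region:
  z(0, 0) = 0
  z(3, 0) = -21
  z(0, 9) = -63  ←
The minimum is at x1 = 0, x2 = 9.

(0, 9)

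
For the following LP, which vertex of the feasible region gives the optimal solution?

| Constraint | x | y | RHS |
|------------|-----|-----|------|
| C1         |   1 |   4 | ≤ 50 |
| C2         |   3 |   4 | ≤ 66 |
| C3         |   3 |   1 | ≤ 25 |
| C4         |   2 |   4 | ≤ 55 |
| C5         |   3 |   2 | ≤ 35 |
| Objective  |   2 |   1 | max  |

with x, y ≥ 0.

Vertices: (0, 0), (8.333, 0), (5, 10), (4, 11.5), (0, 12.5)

Evaluate the objective at each vertex of the feasible region:
  z(0, 0) = 0
  z(8.333, 0) = 16.67
  z(5, 10) = 20  ←
  z(4, 11.5) = 19.5
  z(0, 12.5) = 12.5
The maximum is at x = 5, y = 10.

(5, 10)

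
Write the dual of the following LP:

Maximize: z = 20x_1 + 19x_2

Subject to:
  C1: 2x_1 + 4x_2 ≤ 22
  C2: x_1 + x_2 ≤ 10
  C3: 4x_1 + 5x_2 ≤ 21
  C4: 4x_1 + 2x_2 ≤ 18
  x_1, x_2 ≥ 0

Primal max cᵀx s.t. Ax ≤ b, x ≥ 0  →  Dual min bᵀy s.t. Aᵀy ≥ c, y ≥ 0.

Minimize: z = 22y1 + 10y2 + 21y3 + 18y4

Subject to:
  2y1 + y2 + 4y3 + 4y4 ≥ 20
  4y1 + y2 + 5y3 + 2y4 ≥ 19
  y1, y2, y3, y4 ≥ 0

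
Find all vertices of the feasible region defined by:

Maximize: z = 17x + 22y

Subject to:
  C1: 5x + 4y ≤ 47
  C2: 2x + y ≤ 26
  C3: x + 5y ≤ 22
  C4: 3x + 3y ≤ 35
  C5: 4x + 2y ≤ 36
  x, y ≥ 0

(0, 0), (9, 0), (8.333, 1.333), (7, 3), (0, 4.4)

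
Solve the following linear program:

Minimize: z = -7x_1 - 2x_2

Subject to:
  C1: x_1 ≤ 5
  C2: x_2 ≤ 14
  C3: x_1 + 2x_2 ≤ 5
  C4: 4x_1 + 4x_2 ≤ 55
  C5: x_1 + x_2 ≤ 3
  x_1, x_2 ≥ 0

Evaluate the objective at each vertex of the feasible region:
  z(0, 0) = 0
  z(3, 0) = -21  ←
  z(1, 2) = -11
  z(0, 2.5) = -5
The minimum is at x_1 = 3, x_2 = 0.

x_1 = 3, x_2 = 0, z = -21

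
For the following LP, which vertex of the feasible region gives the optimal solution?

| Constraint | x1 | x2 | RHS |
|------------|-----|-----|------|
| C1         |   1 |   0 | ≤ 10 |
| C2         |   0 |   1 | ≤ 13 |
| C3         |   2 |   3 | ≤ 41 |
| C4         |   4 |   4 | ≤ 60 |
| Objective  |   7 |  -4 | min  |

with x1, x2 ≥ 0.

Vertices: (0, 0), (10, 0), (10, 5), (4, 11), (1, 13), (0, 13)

Evaluate the objective at each vertex of the feasible region:
  z(0, 0) = 0
  z(10, 0) = 70
  z(10, 5) = 50
  z(4, 11) = -16
  z(1, 13) = -45
  z(0, 13) = -52  ←
The minimum is at x1 = 0, x2 = 13.

(0, 13)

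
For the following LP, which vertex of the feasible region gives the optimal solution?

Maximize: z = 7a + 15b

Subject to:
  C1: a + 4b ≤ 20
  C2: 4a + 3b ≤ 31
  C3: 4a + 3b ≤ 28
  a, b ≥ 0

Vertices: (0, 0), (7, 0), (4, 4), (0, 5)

Evaluate the objective at each vertex of the feasible region:
  z(0, 0) = 0
  z(7, 0) = 49
  z(4, 4) = 88  ←
  z(0, 5) = 75
The maximum is at a = 4, b = 4.

(4, 4)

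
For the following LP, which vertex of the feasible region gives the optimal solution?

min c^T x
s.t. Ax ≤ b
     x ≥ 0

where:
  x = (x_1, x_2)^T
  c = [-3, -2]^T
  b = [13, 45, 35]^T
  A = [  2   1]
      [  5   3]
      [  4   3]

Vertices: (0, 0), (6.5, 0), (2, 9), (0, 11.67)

Evaluate the objective at each vertex of the feasible region:
  z(0, 0) = 0
  z(6.5, 0) = -19.5
  z(2, 9) = -24  ←
  z(0, 11.67) = -23.33
The minimum is at x_1 = 2, x_2 = 9.

(2, 9)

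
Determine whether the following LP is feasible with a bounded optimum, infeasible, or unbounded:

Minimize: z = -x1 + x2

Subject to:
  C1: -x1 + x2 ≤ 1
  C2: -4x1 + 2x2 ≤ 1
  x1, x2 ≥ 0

Unbounded (objective can decrease without bound)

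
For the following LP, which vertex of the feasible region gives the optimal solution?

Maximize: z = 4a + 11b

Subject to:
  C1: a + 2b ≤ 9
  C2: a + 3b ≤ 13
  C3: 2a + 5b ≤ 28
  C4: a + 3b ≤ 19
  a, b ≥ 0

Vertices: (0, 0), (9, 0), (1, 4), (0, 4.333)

Evaluate the objective at each vertex of the feasible region:
  z(0, 0) = 0
  z(9, 0) = 36
  z(1, 4) = 48  ←
  z(0, 4.333) = 47.67
The maximum is at a = 1, b = 4.

(1, 4)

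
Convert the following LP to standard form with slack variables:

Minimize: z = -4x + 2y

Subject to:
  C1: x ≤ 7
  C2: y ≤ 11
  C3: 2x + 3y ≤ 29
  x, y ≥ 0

min z = -4x + 2y

s.t.
  x + s1 = 7
  y + s2 = 11
  2x + 3y + s3 = 29
  x, y, s1, s2, s3 ≥ 0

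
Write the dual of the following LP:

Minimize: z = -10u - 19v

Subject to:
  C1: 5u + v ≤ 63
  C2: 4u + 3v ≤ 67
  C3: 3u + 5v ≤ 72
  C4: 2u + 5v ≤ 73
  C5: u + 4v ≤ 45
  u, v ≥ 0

Primal min cᵀx s.t. Ax ≤ b, x ≥ 0  →  Dual max −bᵀy s.t. Aᵀy ≥ −c, y ≥ 0.

Maximize: z = -63y1 - 67y2 - 72y3 - 73y4 - 45y5

Subject to:
  5y1 + 4y2 + 3y3 + 2y4 + y5 ≥ 10
  y1 + 3y2 + 5y3 + 5y4 + 4y5 ≥ 19
  y1, y2, y3, y4, y5 ≥ 0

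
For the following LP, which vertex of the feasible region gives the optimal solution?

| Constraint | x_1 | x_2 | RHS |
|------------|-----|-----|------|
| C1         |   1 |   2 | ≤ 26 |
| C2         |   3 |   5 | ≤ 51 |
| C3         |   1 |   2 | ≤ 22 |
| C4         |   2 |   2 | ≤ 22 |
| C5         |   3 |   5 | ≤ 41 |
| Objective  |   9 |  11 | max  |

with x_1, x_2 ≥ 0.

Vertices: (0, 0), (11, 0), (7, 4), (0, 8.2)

Evaluate the objective at each vertex of the feasible region:
  z(0, 0) = 0
  z(11, 0) = 99
  z(7, 4) = 107  ←
  z(0, 8.2) = 90.2
The maximum is at x_1 = 7, x_2 = 4.

(7, 4)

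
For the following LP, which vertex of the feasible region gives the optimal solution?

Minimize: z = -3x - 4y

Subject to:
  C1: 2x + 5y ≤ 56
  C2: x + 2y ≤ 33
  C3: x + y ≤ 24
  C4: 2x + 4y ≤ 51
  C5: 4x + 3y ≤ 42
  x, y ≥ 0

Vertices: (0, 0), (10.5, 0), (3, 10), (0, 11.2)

Evaluate the objective at each vertex of the feasible region:
  z(0, 0) = 0
  z(10.5, 0) = -31.5
  z(3, 10) = -49  ←
  z(0, 11.2) = -44.8
The minimum is at x = 3, y = 10.

(3, 10)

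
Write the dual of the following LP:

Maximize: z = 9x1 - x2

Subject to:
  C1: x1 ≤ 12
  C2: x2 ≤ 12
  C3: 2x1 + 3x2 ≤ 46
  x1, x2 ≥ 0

Primal max cᵀx s.t. Ax ≤ b, x ≥ 0  →  Dual min bᵀy s.t. Aᵀy ≥ c, y ≥ 0.

Minimize: z = 12y1 + 12y2 + 46y3

Subject to:
  y1 + 2y3 ≥ 9
  y2 + 3y3 ≥ -1
  y1, y2, y3 ≥ 0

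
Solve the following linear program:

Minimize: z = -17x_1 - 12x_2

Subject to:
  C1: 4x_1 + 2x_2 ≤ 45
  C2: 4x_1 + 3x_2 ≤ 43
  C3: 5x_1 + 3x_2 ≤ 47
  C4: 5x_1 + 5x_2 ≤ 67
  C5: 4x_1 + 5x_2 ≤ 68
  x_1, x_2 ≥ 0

Evaluate the objective at each vertex of the feasible region:
  z(0, 0) = 0
  z(9.4, 0) = -159.8
  z(4, 9) = -176  ←
  z(2.8, 10.6) = -174.8
  z(0, 13.4) = -160.8
The minimum is at x_1 = 4, x_2 = 9.

x_1 = 4, x_2 = 9, z = -176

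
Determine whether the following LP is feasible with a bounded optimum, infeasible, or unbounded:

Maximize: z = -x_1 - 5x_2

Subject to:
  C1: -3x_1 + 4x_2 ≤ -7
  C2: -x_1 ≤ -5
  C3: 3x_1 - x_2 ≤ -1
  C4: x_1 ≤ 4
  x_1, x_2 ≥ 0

Infeasible (no feasible solution exists)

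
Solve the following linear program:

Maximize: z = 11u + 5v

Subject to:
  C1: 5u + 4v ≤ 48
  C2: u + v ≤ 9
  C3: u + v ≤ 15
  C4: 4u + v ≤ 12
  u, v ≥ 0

Evaluate the objective at each vertex of the feasible region:
  z(0, 0) = 0
  z(3, 0) = 33
  z(1, 8) = 51  ←
  z(0, 9) = 45
The maximum is at u = 1, v = 8.

u = 1, v = 8, z = 51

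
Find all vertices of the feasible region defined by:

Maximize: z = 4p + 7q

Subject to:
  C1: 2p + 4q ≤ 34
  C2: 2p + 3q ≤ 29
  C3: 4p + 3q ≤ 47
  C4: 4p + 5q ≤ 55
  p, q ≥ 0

(0, 0), (11.75, 0), (9, 3.667), (7, 5), (0, 8.5)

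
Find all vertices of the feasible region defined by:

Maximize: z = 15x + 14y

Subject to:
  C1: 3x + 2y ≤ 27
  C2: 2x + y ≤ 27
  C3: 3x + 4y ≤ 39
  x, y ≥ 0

(0, 0), (9, 0), (5, 6), (0, 9.75)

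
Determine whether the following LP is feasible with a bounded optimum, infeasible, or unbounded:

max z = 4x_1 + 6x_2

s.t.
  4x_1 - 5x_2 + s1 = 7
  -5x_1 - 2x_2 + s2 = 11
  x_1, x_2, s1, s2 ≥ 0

Unbounded (objective can increase without bound)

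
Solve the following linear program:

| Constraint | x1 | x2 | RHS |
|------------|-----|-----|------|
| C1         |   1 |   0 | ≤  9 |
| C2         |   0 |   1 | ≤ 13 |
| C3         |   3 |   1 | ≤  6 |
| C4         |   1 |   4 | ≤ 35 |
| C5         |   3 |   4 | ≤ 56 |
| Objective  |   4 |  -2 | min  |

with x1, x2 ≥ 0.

Evaluate the objective at each vertex of the feasible region:
  z(0, 0) = 0
  z(2, 0) = 8
  z(0, 6) = -12  ←
The minimum is at x1 = 0, x2 = 6.

x1 = 0, x2 = 6, z = -12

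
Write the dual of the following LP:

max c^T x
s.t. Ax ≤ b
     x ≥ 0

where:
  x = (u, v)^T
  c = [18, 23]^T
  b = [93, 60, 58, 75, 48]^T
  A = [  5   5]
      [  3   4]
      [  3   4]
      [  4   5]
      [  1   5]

Primal max cᵀx s.t. Ax ≤ b, x ≥ 0  →  Dual min bᵀy s.t. Aᵀy ≥ c, y ≥ 0.

Minimize: z = 93y1 + 60y2 + 58y3 + 75y4 + 48y5

Subject to:
  5y1 + 3y2 + 3y3 + 4y4 + y5 ≥ 18
  5y1 + 4y2 + 4y3 + 5y4 + 5y5 ≥ 23
  y1, y2, y3, y4, y5 ≥ 0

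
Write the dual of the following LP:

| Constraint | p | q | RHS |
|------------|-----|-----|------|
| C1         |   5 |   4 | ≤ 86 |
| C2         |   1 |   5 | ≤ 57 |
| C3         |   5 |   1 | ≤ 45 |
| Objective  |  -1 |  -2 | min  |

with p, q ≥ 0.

Primal min cᵀx s.t. Ax ≤ b, x ≥ 0  →  Dual max −bᵀy s.t. Aᵀy ≥ −c, y ≥ 0.

Maximize: z = -86y1 - 57y2 - 45y3

Subject to:
  5y1 + y2 + 5y3 ≥ 1
  4y1 + 5y2 + y3 ≥ 2
  y1, y2, y3 ≥ 0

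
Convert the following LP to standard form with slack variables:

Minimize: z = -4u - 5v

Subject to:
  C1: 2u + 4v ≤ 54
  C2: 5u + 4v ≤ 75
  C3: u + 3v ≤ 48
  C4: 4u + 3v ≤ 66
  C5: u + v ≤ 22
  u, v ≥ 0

min z = -4u - 5v

s.t.
  2u + 4v + s1 = 54
  5u + 4v + s2 = 75
  u + 3v + s3 = 48
  4u + 3v + s4 = 66
  u + v + s5 = 22
  u, v, s1, s2, s3, s4, s5 ≥ 0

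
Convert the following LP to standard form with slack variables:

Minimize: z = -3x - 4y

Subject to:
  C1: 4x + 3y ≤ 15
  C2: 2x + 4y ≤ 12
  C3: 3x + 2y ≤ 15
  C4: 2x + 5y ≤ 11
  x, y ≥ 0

min z = -3x - 4y

s.t.
  4x + 3y + s1 = 15
  2x + 4y + s2 = 12
  3x + 2y + s3 = 15
  2x + 5y + s4 = 11
  x, y, s1, s2, s3, s4 ≥ 0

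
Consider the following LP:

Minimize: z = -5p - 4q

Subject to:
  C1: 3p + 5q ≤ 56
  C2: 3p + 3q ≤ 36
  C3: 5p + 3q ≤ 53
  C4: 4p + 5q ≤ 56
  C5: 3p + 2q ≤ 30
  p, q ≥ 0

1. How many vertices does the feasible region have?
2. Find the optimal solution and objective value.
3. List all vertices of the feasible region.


1. 5
2. p = 6, q = 6, z = -54
3. (0, 0), (10, 0), (6, 6), (4, 8), (0, 11.2)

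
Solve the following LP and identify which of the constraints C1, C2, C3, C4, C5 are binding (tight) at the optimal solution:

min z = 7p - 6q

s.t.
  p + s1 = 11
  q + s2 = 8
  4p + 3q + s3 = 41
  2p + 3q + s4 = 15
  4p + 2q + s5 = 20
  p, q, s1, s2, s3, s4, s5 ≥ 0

At p = 0, q = 5, compute slack b - a·x for each constraint:
  C1: 11 − 0 = 11  (slack)
  C2: 8 − 5 = 3  (slack)
  C3: 41 − 15 = 26  (slack)
  C4: 15 − 15 = 0  (binding)
  C5: 20 − 10 = 10  (slack)

Optimal: p = 0, q = 5
Binding: C4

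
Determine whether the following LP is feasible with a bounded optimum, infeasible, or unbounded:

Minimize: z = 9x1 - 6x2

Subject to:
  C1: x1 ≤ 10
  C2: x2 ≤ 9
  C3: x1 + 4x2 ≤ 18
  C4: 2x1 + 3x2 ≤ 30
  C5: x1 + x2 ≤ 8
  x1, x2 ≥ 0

Feasible with a bounded optimal solution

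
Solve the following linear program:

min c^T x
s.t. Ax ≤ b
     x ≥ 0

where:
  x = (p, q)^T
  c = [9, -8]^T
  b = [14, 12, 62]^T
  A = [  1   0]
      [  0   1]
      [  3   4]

Evaluate the objective at each vertex of the feasible region:
  z(0, 0) = 0
  z(14, 0) = 126
  z(14, 5) = 86
  z(4.667, 12) = -54
  z(0, 12) = -96  ←
The minimum is at p = 0, q = 12.

p = 0, q = 12, z = -96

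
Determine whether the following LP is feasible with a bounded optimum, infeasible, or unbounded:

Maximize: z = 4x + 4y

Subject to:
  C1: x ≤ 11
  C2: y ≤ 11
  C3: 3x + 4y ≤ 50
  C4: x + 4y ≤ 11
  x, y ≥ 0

Feasible with a bounded optimal solution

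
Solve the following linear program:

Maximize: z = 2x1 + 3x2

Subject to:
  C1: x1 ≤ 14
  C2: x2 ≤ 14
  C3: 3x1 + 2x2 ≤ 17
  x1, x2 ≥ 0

Evaluate the objective at each vertex of the feasible region:
  z(0, 0) = 0
  z(5.667, 0) = 11.33
  z(0, 8.5) = 25.5  ←
The maximum is at x1 = 0, x2 = 8.5.

x1 = 0, x2 = 8.5, z = 25.5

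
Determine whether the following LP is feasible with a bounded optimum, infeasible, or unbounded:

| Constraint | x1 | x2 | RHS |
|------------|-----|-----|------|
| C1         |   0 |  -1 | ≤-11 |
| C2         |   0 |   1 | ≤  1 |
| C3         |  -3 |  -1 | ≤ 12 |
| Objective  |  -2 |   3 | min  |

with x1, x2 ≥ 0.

Infeasible (no feasible solution exists)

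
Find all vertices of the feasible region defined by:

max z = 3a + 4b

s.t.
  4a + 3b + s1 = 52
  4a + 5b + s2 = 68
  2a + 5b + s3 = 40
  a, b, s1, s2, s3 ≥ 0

(0, 0), (13, 0), (10, 4), (0, 8)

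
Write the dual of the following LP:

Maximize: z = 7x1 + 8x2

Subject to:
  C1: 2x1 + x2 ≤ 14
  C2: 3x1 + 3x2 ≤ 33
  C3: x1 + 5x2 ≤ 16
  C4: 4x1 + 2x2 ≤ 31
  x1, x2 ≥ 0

Primal max cᵀx s.t. Ax ≤ b, x ≥ 0  →  Dual min bᵀy s.t. Aᵀy ≥ c, y ≥ 0.

Minimize: z = 14y1 + 33y2 + 16y3 + 31y4

Subject to:
  2y1 + 3y2 + y3 + 4y4 ≥ 7
  y1 + 3y2 + 5y3 + 2y4 ≥ 8
  y1, y2, y3, y4 ≥ 0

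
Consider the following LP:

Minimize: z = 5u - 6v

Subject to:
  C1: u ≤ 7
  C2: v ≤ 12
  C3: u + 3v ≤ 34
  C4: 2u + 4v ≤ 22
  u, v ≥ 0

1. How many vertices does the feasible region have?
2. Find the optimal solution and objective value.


1. 4
2. u = 0, v = 5.5, z = -33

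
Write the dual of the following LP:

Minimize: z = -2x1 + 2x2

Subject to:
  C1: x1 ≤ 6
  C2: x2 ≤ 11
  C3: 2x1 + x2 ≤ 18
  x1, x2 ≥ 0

Primal min cᵀx s.t. Ax ≤ b, x ≥ 0  →  Dual max −bᵀy s.t. Aᵀy ≥ −c, y ≥ 0.

Maximize: z = -6y1 - 11y2 - 18y3

Subject to:
  y1 + 2y3 ≥ 2
  y2 + y3 ≥ -2
  y1, y2, y3 ≥ 0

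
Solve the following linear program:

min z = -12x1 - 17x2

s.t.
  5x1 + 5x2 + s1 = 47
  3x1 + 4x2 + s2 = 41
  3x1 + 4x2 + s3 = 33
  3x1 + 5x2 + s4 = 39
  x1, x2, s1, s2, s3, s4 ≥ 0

Evaluate the objective at each vertex of the feasible region:
  z(0, 0) = 0
  z(9.4, 0) = -112.8
  z(4.6, 4.8) = -136.8
  z(3, 6) = -138  ←
  z(0, 7.8) = -132.6
The minimum is at x1 = 3, x2 = 6.

x1 = 3, x2 = 6, z = -138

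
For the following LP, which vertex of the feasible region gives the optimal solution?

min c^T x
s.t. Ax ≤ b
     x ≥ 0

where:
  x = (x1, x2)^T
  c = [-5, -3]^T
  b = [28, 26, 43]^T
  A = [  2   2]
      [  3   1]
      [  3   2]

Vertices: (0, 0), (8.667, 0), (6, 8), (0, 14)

Evaluate the objective at each vertex of the feasible region:
  z(0, 0) = 0
  z(8.667, 0) = -43.33
  z(6, 8) = -54  ←
  z(0, 14) = -42
The minimum is at x1 = 6, x2 = 8.

(6, 8)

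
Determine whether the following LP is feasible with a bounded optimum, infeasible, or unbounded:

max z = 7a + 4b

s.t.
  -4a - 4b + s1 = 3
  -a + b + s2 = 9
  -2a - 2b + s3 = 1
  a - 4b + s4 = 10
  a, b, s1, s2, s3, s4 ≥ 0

Unbounded (objective can increase without bound)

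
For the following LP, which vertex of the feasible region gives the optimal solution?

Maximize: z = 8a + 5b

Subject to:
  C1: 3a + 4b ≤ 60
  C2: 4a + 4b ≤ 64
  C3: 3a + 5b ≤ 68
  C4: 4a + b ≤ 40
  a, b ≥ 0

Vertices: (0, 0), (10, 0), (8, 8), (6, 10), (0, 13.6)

Evaluate the objective at each vertex of the feasible region:
  z(0, 0) = 0
  z(10, 0) = 80
  z(8, 8) = 104  ←
  z(6, 10) = 98
  z(0, 13.6) = 68
The maximum is at a = 8, b = 8.

(8, 8)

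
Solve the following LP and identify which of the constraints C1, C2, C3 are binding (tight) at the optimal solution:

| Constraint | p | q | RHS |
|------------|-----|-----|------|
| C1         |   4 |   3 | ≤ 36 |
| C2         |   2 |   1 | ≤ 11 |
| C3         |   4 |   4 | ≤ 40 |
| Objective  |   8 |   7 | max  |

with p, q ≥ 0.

At p = 1, q = 9, compute slack b - a·x for each constraint:
  C1: 36 − 31 = 5  (slack)
  C2: 11 − 11 = 0  (binding)
  C3: 40 − 40 = 0  (binding)

Optimal: p = 1, q = 9
Binding: C2, C3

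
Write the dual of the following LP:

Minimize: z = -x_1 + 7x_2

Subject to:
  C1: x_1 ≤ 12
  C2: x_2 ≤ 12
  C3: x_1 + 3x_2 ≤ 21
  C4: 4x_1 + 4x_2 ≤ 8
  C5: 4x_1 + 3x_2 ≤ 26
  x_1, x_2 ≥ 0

Primal min cᵀx s.t. Ax ≤ b, x ≥ 0  →  Dual max −bᵀy s.t. Aᵀy ≥ −c, y ≥ 0.

Maximize: z = -12y1 - 12y2 - 21y3 - 8y4 - 26y5

Subject to:
  y1 + y3 + 4y4 + 4y5 ≥ 1
  y2 + 3y3 + 4y4 + 3y5 ≥ -7
  y1, y2, y3, y4, y5 ≥ 0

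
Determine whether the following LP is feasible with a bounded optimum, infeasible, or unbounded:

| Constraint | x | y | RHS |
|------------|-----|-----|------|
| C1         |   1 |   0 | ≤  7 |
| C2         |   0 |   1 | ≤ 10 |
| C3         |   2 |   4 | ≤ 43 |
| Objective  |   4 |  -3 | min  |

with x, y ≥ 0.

Feasible with a bounded optimal solution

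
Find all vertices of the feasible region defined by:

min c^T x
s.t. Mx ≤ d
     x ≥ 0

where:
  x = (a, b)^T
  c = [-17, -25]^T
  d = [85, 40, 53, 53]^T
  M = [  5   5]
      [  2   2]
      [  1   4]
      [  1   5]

(0, 0), (17, 0), (8, 9), (0, 10.6)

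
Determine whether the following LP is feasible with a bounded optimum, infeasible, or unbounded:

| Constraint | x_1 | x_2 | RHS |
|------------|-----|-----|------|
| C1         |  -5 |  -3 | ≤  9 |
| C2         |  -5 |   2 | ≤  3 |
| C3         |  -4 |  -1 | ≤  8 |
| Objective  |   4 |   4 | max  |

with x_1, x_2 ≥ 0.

Unbounded (objective can increase without bound)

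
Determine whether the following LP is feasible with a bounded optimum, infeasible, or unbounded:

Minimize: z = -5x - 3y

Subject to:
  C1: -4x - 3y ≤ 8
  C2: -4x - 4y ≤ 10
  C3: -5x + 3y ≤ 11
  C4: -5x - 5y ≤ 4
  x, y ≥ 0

Unbounded (objective can decrease without bound)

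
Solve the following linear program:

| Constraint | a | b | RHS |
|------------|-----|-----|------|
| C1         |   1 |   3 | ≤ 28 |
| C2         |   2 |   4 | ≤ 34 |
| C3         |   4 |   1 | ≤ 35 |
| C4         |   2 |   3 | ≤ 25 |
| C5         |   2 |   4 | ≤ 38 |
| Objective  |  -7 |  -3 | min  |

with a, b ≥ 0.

Evaluate the objective at each vertex of the feasible region:
  z(0, 0) = 0
  z(8.75, 0) = -61.25
  z(8, 3) = -65  ←
  z(0, 8.333) = -25
The minimum is at a = 8, b = 3.

a = 8, b = 3, z = -65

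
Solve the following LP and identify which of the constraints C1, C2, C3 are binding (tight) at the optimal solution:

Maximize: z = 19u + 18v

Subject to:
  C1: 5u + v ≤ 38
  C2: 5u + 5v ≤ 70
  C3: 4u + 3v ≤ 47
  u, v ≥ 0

At u = 5, v = 9, compute slack b - a·x for each constraint:
  C1: 38 − 34 = 4  (slack)
  C2: 70 − 70 = 0  (binding)
  C3: 47 − 47 = 0  (binding)

Optimal: u = 5, v = 9
Binding: C2, C3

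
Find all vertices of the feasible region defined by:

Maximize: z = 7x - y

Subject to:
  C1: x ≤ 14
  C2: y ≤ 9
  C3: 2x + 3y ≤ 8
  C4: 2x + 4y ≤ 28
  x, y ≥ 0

(0, 0), (4, 0), (0, 2.667)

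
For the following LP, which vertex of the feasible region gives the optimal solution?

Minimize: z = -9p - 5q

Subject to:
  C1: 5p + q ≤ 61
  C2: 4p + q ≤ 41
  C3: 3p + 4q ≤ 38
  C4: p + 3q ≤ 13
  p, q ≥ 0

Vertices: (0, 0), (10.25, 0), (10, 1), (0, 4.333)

Evaluate the objective at each vertex of the feasible region:
  z(0, 0) = 0
  z(10.25, 0) = -92.25
  z(10, 1) = -95  ←
  z(0, 4.333) = -21.67
The minimum is at p = 10, q = 1.

(10, 1)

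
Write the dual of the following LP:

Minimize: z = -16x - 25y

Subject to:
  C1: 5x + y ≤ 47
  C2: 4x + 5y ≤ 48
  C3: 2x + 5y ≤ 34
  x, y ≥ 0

Primal min cᵀx s.t. Ax ≤ b, x ≥ 0  →  Dual max −bᵀy s.t. Aᵀy ≥ −c, y ≥ 0.

Maximize: z = -47y1 - 48y2 - 34y3

Subject to:
  5y1 + 4y2 + 2y3 ≥ 16
  y1 + 5y2 + 5y3 ≥ 25
  y1, y2, y3 ≥ 0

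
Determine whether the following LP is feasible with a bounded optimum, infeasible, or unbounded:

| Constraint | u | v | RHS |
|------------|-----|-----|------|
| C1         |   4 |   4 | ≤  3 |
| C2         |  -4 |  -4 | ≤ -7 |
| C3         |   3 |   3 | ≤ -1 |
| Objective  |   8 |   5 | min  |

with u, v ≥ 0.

Infeasible (no feasible solution exists)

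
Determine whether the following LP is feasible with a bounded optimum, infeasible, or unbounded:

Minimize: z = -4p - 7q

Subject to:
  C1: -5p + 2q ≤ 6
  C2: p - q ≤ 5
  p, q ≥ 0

Unbounded (objective can decrease without bound)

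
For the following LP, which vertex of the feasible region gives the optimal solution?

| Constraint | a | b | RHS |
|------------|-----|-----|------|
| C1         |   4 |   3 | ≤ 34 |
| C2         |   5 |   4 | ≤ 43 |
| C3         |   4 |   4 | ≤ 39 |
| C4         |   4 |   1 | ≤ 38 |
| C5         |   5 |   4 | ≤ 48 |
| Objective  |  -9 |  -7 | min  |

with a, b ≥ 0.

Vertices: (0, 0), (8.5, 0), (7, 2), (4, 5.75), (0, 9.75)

Evaluate the objective at each vertex of the feasible region:
  z(0, 0) = 0
  z(8.5, 0) = -76.5
  z(7, 2) = -77  ←
  z(4, 5.75) = -76.25
  z(0, 9.75) = -68.25
The minimum is at a = 7, b = 2.

(7, 2)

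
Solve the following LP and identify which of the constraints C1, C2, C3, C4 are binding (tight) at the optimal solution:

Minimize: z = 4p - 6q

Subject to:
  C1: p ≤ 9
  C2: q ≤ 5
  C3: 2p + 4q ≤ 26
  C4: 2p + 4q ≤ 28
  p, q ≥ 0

At p = 0, q = 5, compute slack b - a·x for each constraint:
  C1: 9 − 0 = 9  (slack)
  C2: 5 − 5 = 0  (binding)
  C3: 26 − 20 = 6  (slack)
  C4: 28 − 20 = 8  (slack)

Optimal: p = 0, q = 5
Binding: C2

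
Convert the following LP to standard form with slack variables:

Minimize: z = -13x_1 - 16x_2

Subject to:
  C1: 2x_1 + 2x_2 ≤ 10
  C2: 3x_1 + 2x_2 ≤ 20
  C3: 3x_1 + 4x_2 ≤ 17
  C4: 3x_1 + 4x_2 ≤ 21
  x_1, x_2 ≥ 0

min z = -13x_1 - 16x_2

s.t.
  2x_1 + 2x_2 + s1 = 10
  3x_1 + 2x_2 + s2 = 20
  3x_1 + 4x_2 + s3 = 17
  3x_1 + 4x_2 + s4 = 21
  x_1, x_2, s1, s2, s3, s4 ≥ 0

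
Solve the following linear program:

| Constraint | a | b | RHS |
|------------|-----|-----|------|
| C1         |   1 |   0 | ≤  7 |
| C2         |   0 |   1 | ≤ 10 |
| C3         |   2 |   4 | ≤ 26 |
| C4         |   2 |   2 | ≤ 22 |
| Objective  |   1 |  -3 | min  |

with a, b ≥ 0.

Evaluate the objective at each vertex of the feasible region:
  z(0, 0) = 0
  z(7, 0) = 7
  z(7, 3) = -2
  z(0, 6.5) = -19.5  ←
The minimum is at a = 0, b = 6.5.

a = 0, b = 6.5, z = -19.5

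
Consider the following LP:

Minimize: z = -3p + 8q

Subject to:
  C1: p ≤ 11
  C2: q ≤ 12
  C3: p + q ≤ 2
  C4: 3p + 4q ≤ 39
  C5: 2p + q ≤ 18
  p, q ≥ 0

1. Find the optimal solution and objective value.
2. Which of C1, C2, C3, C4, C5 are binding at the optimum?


1. p = 2, q = 0, z = -6
2. C3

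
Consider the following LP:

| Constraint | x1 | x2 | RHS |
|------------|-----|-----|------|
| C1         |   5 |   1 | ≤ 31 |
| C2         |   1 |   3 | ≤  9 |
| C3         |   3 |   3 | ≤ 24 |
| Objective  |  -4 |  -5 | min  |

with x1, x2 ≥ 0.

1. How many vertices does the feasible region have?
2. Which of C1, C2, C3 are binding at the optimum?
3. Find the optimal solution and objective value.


1. 4
2. C1, C2
3. x1 = 6, x2 = 1, z = -29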